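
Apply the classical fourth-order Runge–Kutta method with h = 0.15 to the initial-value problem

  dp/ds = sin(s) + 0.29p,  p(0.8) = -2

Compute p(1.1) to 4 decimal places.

-1.9282

RK4: k1 = f(s_n, p_n); k2 = f(s_n + h/2, p_n + (h/2)·k1); k3 = f(s_n + h/2, p_n + (h/2)·k2); k4 = f(s_n + h, p_n + h·k3); p_{n+1} = p_n + (h/6)·(k1 + 2k2 + 2k3 + k4).
s=0.800000, p=-2.000000:
  k1 = f(0.800000, -2.000000) = 0.137356
  k2 = f(0.875000, -1.989698) = 0.190531
  k3 = f(0.875000, -1.985710) = 0.191688
  k4 = f(0.950000, -1.971247) = 0.241754
  p ← -2.000000 + (0.15/6)·(k1 + 2k2 + 2k3 + k4) = -1.971411
s=0.950000, p=-1.971411:
  k1 = f(0.950000, -1.971411) = 0.241706
  k2 = f(1.025000, -1.953283) = 0.288262
  k3 = f(1.025000, -1.949792) = 0.289275
  k4 = f(1.100000, -1.928020) = 0.332082
  p ← -1.971411 + (0.15/6)·(k1 + 2k2 + 2k3 + k4) = -1.928190
p(1.1) ≈ -1.9282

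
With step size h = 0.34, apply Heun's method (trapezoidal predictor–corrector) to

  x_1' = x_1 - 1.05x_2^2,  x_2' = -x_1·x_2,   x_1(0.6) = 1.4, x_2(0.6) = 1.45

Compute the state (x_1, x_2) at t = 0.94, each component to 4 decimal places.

1.3510, 0.9595

Heun on (x_1,x_2): k1 = f(t_n, state_n); k2 = f(t_n + h, state_n + h·k1); state_{n+1} = state_n + (h/2)·(k1 + k2).
0.600000: (1.400000, 1.450000)
  k1 = (-0.807625, -2.030000)
  predictor → (1.125407, 0.759800)
  k2 = (0.519247, -0.855085)
  → (1.350976, 0.959536)
(x_1(0.94), x_2(0.94)) ≈ (1.3510, 0.9595)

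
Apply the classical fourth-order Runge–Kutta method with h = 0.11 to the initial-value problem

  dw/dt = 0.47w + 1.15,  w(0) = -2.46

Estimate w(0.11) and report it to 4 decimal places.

RK4: k1 = f(t_n, w_n); k2 = f(t_n + h/2, w_n + (h/2)·k1); k3 = f(t_n + h/2, w_n + (h/2)·k2); k4 = f(t_n + h, w_n + h·k3); w_{n+1} = w_n + (h/6)·(k1 + 2k2 + 2k3 + k4).
t=0.000000, w=-2.460000:
  k1 = f(0.000000, -2.460000) = -0.006200
  k2 = f(0.055000, -2.460341) = -0.006360
  k3 = f(0.055000, -2.460350) = -0.006364
  k4 = f(0.110000, -2.460700) = -0.006529
  w ← -2.460000 + (0.11/6)·(k1 + 2k2 + 2k3 + k4) = -2.460700
w(0.11) ≈ -2.4607

-2.4607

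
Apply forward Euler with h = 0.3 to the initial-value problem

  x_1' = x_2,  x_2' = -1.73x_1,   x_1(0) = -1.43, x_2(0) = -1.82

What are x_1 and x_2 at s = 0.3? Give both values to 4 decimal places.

-1.9760, -1.0778

Euler on (x_1,x_2): x_1_{n+1} = x_1_n + h·x_1', x_2_{n+1} = x_2_n + h·x_2'.
0.000000: (-1.430000, -1.820000); f=(-1.820000, 2.473900) → (-1.976000, -1.077830)
(x_1(0.3), x_2(0.3)) ≈ (-1.9760, -1.0778)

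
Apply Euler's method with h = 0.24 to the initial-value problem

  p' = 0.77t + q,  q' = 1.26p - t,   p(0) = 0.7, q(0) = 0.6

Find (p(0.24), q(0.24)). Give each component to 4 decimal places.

Euler on (p,q): p_{n+1} = p_n + h·p', q_{n+1} = q_n + h·q'.
0.000000: (0.700000, 0.600000); f=(0.600000, 0.882000) → (0.844000, 0.811680)
(p(0.24), q(0.24)) ≈ (0.8440, 0.8117)

0.8440, 0.8117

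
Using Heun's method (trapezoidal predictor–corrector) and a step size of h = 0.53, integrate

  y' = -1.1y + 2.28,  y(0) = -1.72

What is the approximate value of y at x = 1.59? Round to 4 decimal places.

1.3058

Heun: k1 = f(x_n, y_n); k2 = f(x_n + h, y_n + h·k1); y_{n+1} = y_n + (h/2)·(k1 + k2).
x=0.000000, y=-1.720000:
  k1 = f(0.000000, -1.720000) = 4.172000
  k2 = f(0.530000, 0.491160) = 1.739724
  y ← -1.720000 + (0.53/2)·(4.172000 + 1.739724) = -0.153393
x=0.530000, y=-0.153393:
  k1 = f(0.530000, -0.153393) = 2.448732
  k2 = f(1.060000, 1.144435) = 1.021121
  y ← -0.153393 + (0.53/2)·(2.448732 + 1.021121) = 0.766118
x=1.060000, y=0.766118:
  k1 = f(1.060000, 0.766118) = 1.437270
  k2 = f(1.590000, 1.527871) = 0.599342
  y ← 0.766118 + (0.53/2)·(1.437270 + 0.599342) = 1.305820
y(1.59) ≈ 1.3058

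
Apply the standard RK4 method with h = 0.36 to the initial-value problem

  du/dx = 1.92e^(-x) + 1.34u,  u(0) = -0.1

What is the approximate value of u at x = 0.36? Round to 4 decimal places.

RK4: k1 = f(x_n, u_n); k2 = f(x_n + h/2, u_n + (h/2)·k1); k3 = f(x_n + h/2, u_n + (h/2)·k2); k4 = f(x_n + h, u_n + h·k3); u_{n+1} = u_n + (h/6)·(k1 + 2k2 + 2k3 + k4).
x=0.000000, u=-0.100000:
  k1 = f(0.000000, -0.100000) = 1.786000
  k2 = f(0.180000, 0.221480) = 1.900502
  k3 = f(0.180000, 0.242090) = 1.928120
  k4 = f(0.360000, 0.594123) = 2.135664
  u ← -0.100000 + (0.36/6)·(k1 + 2k2 + 2k3 + k4) = 0.594734
u(0.36) ≈ 0.5947

0.5947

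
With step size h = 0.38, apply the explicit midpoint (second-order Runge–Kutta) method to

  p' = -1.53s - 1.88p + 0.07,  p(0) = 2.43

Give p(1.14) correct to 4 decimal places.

-0.1477

Midpoint: k1 = f(s_n, p_n); k2 = f(s_n + h/2, p_n + (h/2)·k1); p_{n+1} = p_n + h·k2.
s=0.000000, p=2.430000:
  k1 = f(0.000000, 2.430000) = -4.498400
  k2 = f(0.190000, 1.575304) = -3.182272
  p ← 2.430000 + 0.38·(-3.182272) = 1.220737
s=0.380000, p=1.220737:
  k1 = f(0.380000, 1.220737) = -2.806385
  k2 = f(0.570000, 0.687524) = -2.094644
  p ← 1.220737 + 0.38·(-2.094644) = 0.424772
s=0.760000, p=0.424772:
  k1 = f(0.760000, 0.424772) = -1.891371
  k2 = f(0.950000, 0.065411) = -1.506473
  p ← 0.424772 + 0.38·(-1.506473) = -0.147688
p(1.14) ≈ -0.1477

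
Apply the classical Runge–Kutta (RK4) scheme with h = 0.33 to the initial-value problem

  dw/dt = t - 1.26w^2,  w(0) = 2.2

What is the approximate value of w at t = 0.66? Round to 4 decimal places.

0.9070

RK4: k1 = f(t_n, w_n); k2 = f(t_n + h/2, w_n + (h/2)·k1); k3 = f(t_n + h/2, w_n + (h/2)·k2); k4 = f(t_n + h, w_n + h·k3); w_{n+1} = w_n + (h/6)·(k1 + 2k2 + 2k3 + k4).
t=0.000000, w=2.200000:
  k1 = f(0.000000, 2.200000) = -6.098400
  k2 = f(0.165000, 1.193764) = -1.630591
  k3 = f(0.165000, 1.930952) = -4.533007
  k4 = f(0.330000, 0.704108) = -0.294667
  w ← 2.200000 + (0.33/6)·(k1 + 2k2 + 2k3 + k4) = 1.170385
t=0.330000, w=1.170385:
  k1 = f(0.330000, 1.170385) = -1.395951
  k2 = f(0.495000, 0.940054) = -0.618463
  k3 = f(0.495000, 1.068339) = -0.943099
  k4 = f(0.660000, 0.859163) = -0.270083
  w ← 1.170385 + (0.33/6)·(k1 + 2k2 + 2k3 + k4) = 0.906982
w(0.66) ≈ 0.9070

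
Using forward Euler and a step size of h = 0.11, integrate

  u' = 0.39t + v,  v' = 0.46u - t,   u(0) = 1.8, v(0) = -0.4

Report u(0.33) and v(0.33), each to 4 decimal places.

1.7106, -0.1690

Euler on (u,v): u_{n+1} = u_n + h·u', v_{n+1} = v_n + h·v'.
0.000000: (1.800000, -0.400000); f=(-0.400000, 0.828000) → (1.756000, -0.308920)
0.110000: (1.756000, -0.308920); f=(-0.266020, 0.697760) → (1.726738, -0.232166)
0.220000: (1.726738, -0.232166); f=(-0.146366, 0.574299) → (1.710637, -0.168993)
(u(0.33), v(0.33)) ≈ (1.7106, -0.1690)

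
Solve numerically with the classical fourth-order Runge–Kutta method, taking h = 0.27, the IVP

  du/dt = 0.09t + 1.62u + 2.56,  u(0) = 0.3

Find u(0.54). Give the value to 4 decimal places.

2.9464

RK4: k1 = f(t_n, u_n); k2 = f(t_n + h/2, u_n + (h/2)·k1); k3 = f(t_n + h/2, u_n + (h/2)·k2); k4 = f(t_n + h, u_n + h·k3); u_{n+1} = u_n + (h/6)·(k1 + 2k2 + 2k3 + k4).
t=0.000000, u=0.300000:
  k1 = f(0.000000, 0.300000) = 3.046000
  k2 = f(0.135000, 0.711210) = 3.724310
  k3 = f(0.135000, 0.802782) = 3.872657
  k4 = f(0.270000, 1.345617) = 4.764200
  u ← 0.300000 + (0.27/6)·(k1 + 2k2 + 2k3 + k4) = 1.335186
t=0.270000, u=1.335186:
  k1 = f(0.270000, 1.335186) = 4.747301
  k2 = f(0.405000, 1.976072) = 5.797686
  k3 = f(0.405000, 2.117874) = 6.027405
  k4 = f(0.540000, 2.962585) = 7.407988
  u ← 1.335186 + (0.27/6)·(k1 + 2k2 + 2k3 + k4) = 2.946432
u(0.54) ≈ 2.9464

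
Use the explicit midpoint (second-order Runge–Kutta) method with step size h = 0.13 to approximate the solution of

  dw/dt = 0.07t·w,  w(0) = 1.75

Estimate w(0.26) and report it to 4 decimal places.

1.7541

Midpoint: k1 = f(t_n, w_n); k2 = f(t_n + h/2, w_n + (h/2)·k1); w_{n+1} = w_n + h·k2.
t=0.000000, w=1.750000:
  k1 = f(0.000000, 1.750000) = 0.000000
  k2 = f(0.065000, 1.750000) = 0.007963
  w ← 1.750000 + 0.13·0.007963 = 1.751035
t=0.130000, w=1.751035:
  k1 = f(0.130000, 1.751035) = 0.015934
  k2 = f(0.195000, 1.752071) = 0.023916
  w ← 1.751035 + 0.13·0.023916 = 1.754144
w(0.26) ≈ 1.7541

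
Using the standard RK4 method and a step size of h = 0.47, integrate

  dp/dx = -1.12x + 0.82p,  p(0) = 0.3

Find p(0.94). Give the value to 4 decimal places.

-0.0020

RK4: k1 = f(x_n, p_n); k2 = f(x_n + h/2, p_n + (h/2)·k1); k3 = f(x_n + h/2, p_n + (h/2)·k2); k4 = f(x_n + h, p_n + h·k3); p_{n+1} = p_n + (h/6)·(k1 + 2k2 + 2k3 + k4).
x=0.000000, p=0.300000:
  k1 = f(0.000000, 0.300000) = 0.246000
  k2 = f(0.235000, 0.357810) = 0.030204
  k3 = f(0.235000, 0.307098) = -0.011380
  k4 = f(0.470000, 0.294652) = -0.284786
  p ← 0.300000 + (0.47/6)·(k1 + 2k2 + 2k3 + k4) = 0.299911
x=0.470000, p=0.299911:
  k1 = f(0.470000, 0.299911) = -0.280473
  k2 = f(0.705000, 0.234000) = -0.597720
  k3 = f(0.705000, 0.159447) = -0.658854
  k4 = f(0.940000, -0.009750) = -1.060795
  p ← 0.299911 + (0.47/6)·(k1 + 2k2 + 2k3 + k4) = -0.002018
p(0.94) ≈ -0.0020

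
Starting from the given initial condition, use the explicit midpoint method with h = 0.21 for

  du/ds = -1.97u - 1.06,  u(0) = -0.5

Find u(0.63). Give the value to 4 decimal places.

Midpoint: k1 = f(s_n, u_n); k2 = f(s_n + h/2, u_n + (h/2)·k1); u_{n+1} = u_n + h·k2.
s=0.000000, u=-0.500000:
  k1 = f(0.000000, -0.500000) = -0.075000
  k2 = f(0.105000, -0.507875) = -0.059486
  u ← -0.500000 + 0.21·(-0.059486) = -0.512492
s=0.210000, u=-0.512492:
  k1 = f(0.210000, -0.512492) = -0.050391
  k2 = f(0.315000, -0.517783) = -0.039967
  u ← -0.512492 + 0.21·(-0.039967) = -0.520885
s=0.420000, u=-0.520885:
  k1 = f(0.420000, -0.520885) = -0.033856
  k2 = f(0.525000, -0.524440) = -0.026853
  u ← -0.520885 + 0.21·(-0.026853) = -0.526524
u(0.63) ≈ -0.5265

-0.5265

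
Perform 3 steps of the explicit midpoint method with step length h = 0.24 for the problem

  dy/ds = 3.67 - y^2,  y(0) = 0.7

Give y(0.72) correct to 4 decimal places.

Midpoint: k1 = f(s_n, y_n); k2 = f(s_n + h/2, y_n + (h/2)·k1); y_{n+1} = y_n + h·k2.
s=0.000000, y=0.700000:
  k1 = f(0.000000, 0.700000) = 3.180000
  k2 = f(0.120000, 1.081600) = 2.500141
  y ← 0.700000 + 0.24·2.500141 = 1.300034
s=0.240000, y=1.300034:
  k1 = f(0.240000, 1.300034) = 1.979912
  k2 = f(0.360000, 1.537623) = 1.305714
  y ← 1.300034 + 0.24·1.305714 = 1.613405
s=0.480000, y=1.613405:
  k1 = f(0.480000, 1.613405) = 1.066923
  k2 = f(0.600000, 1.741436) = 0.637400
  y ← 1.613405 + 0.24·0.637400 = 1.766381
y(0.72) ≈ 1.7664

1.7664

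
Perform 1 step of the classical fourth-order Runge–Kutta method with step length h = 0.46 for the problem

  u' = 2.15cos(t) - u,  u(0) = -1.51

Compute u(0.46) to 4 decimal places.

-0.1920

RK4: k1 = f(t_n, u_n); k2 = f(t_n + h/2, u_n + (h/2)·k1); k3 = f(t_n + h/2, u_n + (h/2)·k2); k4 = f(t_n + h, u_n + h·k3); u_{n+1} = u_n + (h/6)·(k1 + 2k2 + 2k3 + k4).
t=0.000000, u=-1.510000:
  k1 = f(0.000000, -1.510000) = 3.660000
  k2 = f(0.230000, -0.668200) = 2.761583
  k3 = f(0.230000, -0.874836) = 2.968219
  k4 = f(0.460000, -0.144619) = 2.071132
  u ← -1.510000 + (0.46/6)·(k1 + 2k2 + 2k3 + k4) = -0.192044
u(0.46) ≈ -0.1920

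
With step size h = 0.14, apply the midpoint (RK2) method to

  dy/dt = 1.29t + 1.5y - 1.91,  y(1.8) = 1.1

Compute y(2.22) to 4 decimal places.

Midpoint: k1 = f(t_n, y_n); k2 = f(t_n + h/2, y_n + (h/2)·k1); y_{n+1} = y_n + h·k2.
t=1.800000, y=1.100000:
  k1 = f(1.800000, 1.100000) = 2.062000
  k2 = f(1.870000, 1.244340) = 2.368810
  y ← 1.100000 + 0.14·2.368810 = 1.431633
t=1.940000, y=1.431633:
  k1 = f(1.940000, 1.431633) = 2.740050
  k2 = f(2.010000, 1.623437) = 3.118055
  y ← 1.431633 + 0.14·3.118055 = 1.868161
t=2.080000, y=1.868161:
  k1 = f(2.080000, 1.868161) = 3.575442
  k2 = f(2.150000, 2.118442) = 4.041163
  y ← 1.868161 + 0.14·4.041163 = 2.433924
y(2.22) ≈ 2.4339

2.4339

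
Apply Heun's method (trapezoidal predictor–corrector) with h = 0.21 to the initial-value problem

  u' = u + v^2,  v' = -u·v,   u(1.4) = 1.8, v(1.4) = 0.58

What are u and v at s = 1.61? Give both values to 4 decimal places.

2.2741, 0.3852

Heun on (u,v): k1 = f(s_n, state_n); k2 = f(s_n + h, state_n + h·k1); state_{n+1} = state_n + (h/2)·(k1 + k2).
1.400000: (1.800000, 0.580000)
  k1 = (2.136400, -1.044000)
  predictor → (2.248644, 0.360760)
  k2 = (2.378792, -0.811221)
  → (2.274095, 0.385202)
(u(1.61), v(1.61)) ≈ (2.2741, 0.3852)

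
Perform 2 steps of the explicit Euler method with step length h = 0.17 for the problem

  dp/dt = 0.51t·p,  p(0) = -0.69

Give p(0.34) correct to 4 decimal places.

Euler: p_{n+1} = p_n + h·f(t_n, p_n).
t=0.000000, p=-0.690000: f=0.000000 → p ← -0.690000 + 0.17·0.000000 = -0.690000
t=0.170000, p=-0.690000: f=-0.059823 → p ← -0.690000 + 0.17·(-0.059823) = -0.700170
p(0.34) ≈ -0.7002

-0.7002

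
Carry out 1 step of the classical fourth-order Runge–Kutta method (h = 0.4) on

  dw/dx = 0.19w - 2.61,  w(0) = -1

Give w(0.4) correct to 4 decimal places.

-2.1637

RK4: k1 = f(x_n, w_n); k2 = f(x_n + h/2, w_n + (h/2)·k1); k3 = f(x_n + h/2, w_n + (h/2)·k2); k4 = f(x_n + h, w_n + h·k3); w_{n+1} = w_n + (h/6)·(k1 + 2k2 + 2k3 + k4).
x=0.000000, w=-1.000000:
  k1 = f(0.000000, -1.000000) = -2.800000
  k2 = f(0.200000, -1.560000) = -2.906400
  k3 = f(0.200000, -1.581280) = -2.910443
  k4 = f(0.400000, -2.164177) = -3.021194
  w ← -1.000000 + (0.4/6)·(k1 + 2k2 + 2k3 + k4) = -2.163659
w(0.4) ≈ -2.1637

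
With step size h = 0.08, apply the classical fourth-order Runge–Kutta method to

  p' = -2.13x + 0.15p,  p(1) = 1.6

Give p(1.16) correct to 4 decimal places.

1.2665

RK4: k1 = f(x_n, p_n); k2 = f(x_n + h/2, p_n + (h/2)·k1); k3 = f(x_n + h/2, p_n + (h/2)·k2); k4 = f(x_n + h, p_n + h·k3); p_{n+1} = p_n + (h/6)·(k1 + 2k2 + 2k3 + k4).
x=1.000000, p=1.600000:
  k1 = f(1.000000, 1.600000) = -1.890000
  k2 = f(1.040000, 1.524400) = -1.986540
  k3 = f(1.040000, 1.520538) = -1.987119
  k4 = f(1.080000, 1.441030) = -2.084245
  p ← 1.600000 + (0.08/6)·(k1 + 2k2 + 2k3 + k4) = 1.441046
x=1.080000, p=1.441046:
  k1 = f(1.080000, 1.441046) = -2.084243
  k2 = f(1.120000, 1.357676) = -2.181949
  k3 = f(1.120000, 1.353768) = -2.182535
  k4 = f(1.160000, 1.266443) = -2.280834
  p ← 1.441046 + (0.08/6)·(k1 + 2k2 + 2k3 + k4) = 1.266459
p(1.16) ≈ 1.2665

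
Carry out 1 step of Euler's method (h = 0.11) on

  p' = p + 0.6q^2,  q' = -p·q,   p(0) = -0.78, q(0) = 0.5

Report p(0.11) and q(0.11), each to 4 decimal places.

-0.8493, 0.5429

Euler on (p,q): p_{n+1} = p_n + h·p', q_{n+1} = q_n + h·q'.
0.000000: (-0.780000, 0.500000); f=(-0.630000, 0.390000) → (-0.849300, 0.542900)
(p(0.11), q(0.11)) ≈ (-0.8493, 0.5429)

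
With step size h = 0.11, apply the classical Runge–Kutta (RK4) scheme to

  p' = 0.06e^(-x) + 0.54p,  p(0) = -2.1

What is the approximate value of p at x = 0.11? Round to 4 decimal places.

-2.2221

RK4: k1 = f(x_n, p_n); k2 = f(x_n + h/2, p_n + (h/2)·k1); k3 = f(x_n + h/2, p_n + (h/2)·k2); k4 = f(x_n + h, p_n + h·k3); p_{n+1} = p_n + (h/6)·(k1 + 2k2 + 2k3 + k4).
x=0.000000, p=-2.100000:
  k1 = f(0.000000, -2.100000) = -1.074000
  k2 = f(0.055000, -2.159070) = -1.109109
  k3 = f(0.055000, -2.161001) = -1.110151
  k4 = f(0.110000, -2.222117) = -1.146193
  p ← -2.100000 + (0.11/6)·(k1 + 2k2 + 2k3 + k4) = -2.222076
p(0.11) ≈ -2.2221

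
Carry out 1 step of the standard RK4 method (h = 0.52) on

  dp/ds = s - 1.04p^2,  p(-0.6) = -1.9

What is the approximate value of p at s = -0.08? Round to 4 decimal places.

RK4: k1 = f(s_n, p_n); k2 = f(s_n + h/2, p_n + (h/2)·k1); k3 = f(s_n + h/2, p_n + (h/2)·k2); k4 = f(s_n + h, p_n + h·k3); p_{n+1} = p_n + (h/6)·(k1 + 2k2 + 2k3 + k4).
s=-0.600000, p=-1.900000:
  k1 = f(-0.600000, -1.900000) = -4.354400
  k2 = f(-0.340000, -3.032144) = -9.901653
  k3 = f(-0.340000, -4.474430) = -21.161343
  k4 = f(-0.080000, -12.903898) = -173.251017
  p ← -1.900000 + (0.52/6)·(k1 + 2k2 + 2k3 + k4) = -22.676722
p(-0.08) ≈ -22.6767

-22.6767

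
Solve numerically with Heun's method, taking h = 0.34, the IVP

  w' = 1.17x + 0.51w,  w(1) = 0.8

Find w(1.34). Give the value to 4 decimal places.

1.4507

Heun: k1 = f(x_n, w_n); k2 = f(x_n + h, w_n + h·k1); w_{n+1} = w_n + (h/2)·(k1 + k2).
x=1.000000, w=0.800000:
  k1 = f(1.000000, 0.800000) = 1.578000
  k2 = f(1.340000, 1.336520) = 2.249425
  w ← 0.800000 + (0.34/2)·(1.578000 + 2.249425) = 1.450662
w(1.34) ≈ 1.4507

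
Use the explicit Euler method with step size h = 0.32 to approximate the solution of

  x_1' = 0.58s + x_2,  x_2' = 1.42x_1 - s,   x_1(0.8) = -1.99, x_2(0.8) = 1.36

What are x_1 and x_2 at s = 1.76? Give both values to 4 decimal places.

-1.1225, -1.7740

Euler on (x_1,x_2): x_1_{n+1} = x_1_n + h·x_1', x_2_{n+1} = x_2_n + h·x_2'.
0.800000: (-1.990000, 1.360000); f=(1.824000, -3.625800) → (-1.406320, 0.199744)
1.120000: (-1.406320, 0.199744); f=(0.849344, -3.116974) → (-1.134530, -0.797688)
1.440000: (-1.134530, -0.797688); f=(0.037512, -3.051032) → (-1.122526, -1.774018)
(x_1(1.76), x_2(1.76)) ≈ (-1.1225, -1.7740)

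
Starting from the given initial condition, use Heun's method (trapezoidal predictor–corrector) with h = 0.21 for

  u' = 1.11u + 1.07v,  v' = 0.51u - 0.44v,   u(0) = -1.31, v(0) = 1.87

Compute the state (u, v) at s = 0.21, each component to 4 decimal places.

-1.2170, 1.5775

Heun on (u,v): k1 = f(s_n, state_n); k2 = f(s_n + h, state_n + h·k1); state_{n+1} = state_n + (h/2)·(k1 + k2).
0.000000: (-1.310000, 1.870000)
  k1 = (0.546800, -1.490900)
  predictor → (-1.195172, 1.556911)
  k2 = (0.339254, -1.294579)
  → (-1.216964, 1.577525)
(u(0.21), v(0.21)) ≈ (-1.2170, 1.5775)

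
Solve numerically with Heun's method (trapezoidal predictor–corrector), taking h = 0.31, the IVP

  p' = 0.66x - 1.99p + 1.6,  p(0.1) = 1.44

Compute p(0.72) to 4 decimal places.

Heun: k1 = f(x_n, p_n); k2 = f(x_n + h, p_n + h·k1); p_{n+1} = p_n + (h/2)·(k1 + k2).
x=0.100000, p=1.440000:
  k1 = f(0.100000, 1.440000) = -1.199600
  k2 = f(0.410000, 1.068124) = -0.254967
  p ← 1.440000 + (0.31/2)·(-1.199600 + (-0.254967)) = 1.214542
x=0.410000, p=1.214542:
  k1 = f(0.410000, 1.214542) = -0.546339
  k2 = f(0.720000, 1.045177) = -0.004702
  p ← 1.214542 + (0.31/2)·(-0.546339 + (-0.004702)) = 1.129131
p(0.72) ≈ 1.1291

1.1291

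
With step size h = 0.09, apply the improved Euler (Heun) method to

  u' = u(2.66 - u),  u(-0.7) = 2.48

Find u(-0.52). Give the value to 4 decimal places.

Heun: k1 = f(s_n, u_n); k2 = f(s_n + h, u_n + h·k1); u_{n+1} = u_n + (h/2)·(k1 + k2).
s=-0.700000, u=2.480000:
  k1 = f(-0.700000, 2.480000) = 0.446400
  k2 = f(-0.610000, 2.520176) = 0.352381
  u ← 2.480000 + (0.09/2)·(0.446400 + 0.352381) = 2.515945
s=-0.610000, u=2.515945:
  k1 = f(-0.610000, 2.515945) = 0.362434
  k2 = f(-0.520000, 2.548564) = 0.284001
  u ← 2.515945 + (0.09/2)·(0.362434 + 0.284001) = 2.545035
u(-0.52) ≈ 2.5450

2.5450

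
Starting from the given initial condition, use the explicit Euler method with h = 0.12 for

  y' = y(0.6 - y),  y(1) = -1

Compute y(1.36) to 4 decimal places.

-1.8043

Euler: y_{n+1} = y_n + h·f(x_n, y_n).
x=1.000000, y=-1.000000: f=-1.600000 → y ← -1.000000 + 0.12·(-1.600000) = -1.192000
x=1.120000, y=-1.192000: f=-2.136064 → y ← -1.192000 + 0.12·(-2.136064) = -1.448328
x=1.240000, y=-1.448328: f=-2.966650 → y ← -1.448328 + 0.12·(-2.966650) = -1.804326
y(1.36) ≈ -1.8043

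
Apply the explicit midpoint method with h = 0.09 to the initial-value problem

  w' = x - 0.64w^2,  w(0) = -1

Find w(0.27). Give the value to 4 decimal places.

-1.1672

Midpoint: k1 = f(x_n, w_n); k2 = f(x_n + h/2, w_n + (h/2)·k1); w_{n+1} = w_n + h·k2.
x=0.000000, w=-1.000000:
  k1 = f(0.000000, -1.000000) = -0.640000
  k2 = f(0.045000, -1.028800) = -0.632395
  w ← -1.000000 + 0.09·(-0.632395) = -1.056916
x=0.090000, w=-1.056916:
  k1 = f(0.090000, -1.056916) = -0.624925
  k2 = f(0.135000, -1.085037) = -0.618476
  w ← -1.056916 + 0.09·(-0.618476) = -1.112578
x=0.180000, w=-1.112578:
  k1 = f(0.180000, -1.112578) = -0.612212
  k2 = f(0.225000, -1.140128) = -0.606931
  w ← -1.112578 + 0.09·(-0.606931) = -1.167202
w(0.27) ≈ -1.1672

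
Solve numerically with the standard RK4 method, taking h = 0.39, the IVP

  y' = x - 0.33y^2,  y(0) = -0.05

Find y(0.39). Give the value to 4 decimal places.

RK4: k1 = f(x_n, y_n); k2 = f(x_n + h/2, y_n + (h/2)·k1); k3 = f(x_n + h/2, y_n + (h/2)·k2); k4 = f(x_n + h, y_n + h·k3); y_{n+1} = y_n + (h/6)·(k1 + 2k2 + 2k3 + k4).
x=0.000000, y=-0.050000:
  k1 = f(0.000000, -0.050000) = -0.000825
  k2 = f(0.195000, -0.050161) = 0.194170
  k3 = f(0.195000, -0.012137) = 0.194951
  k4 = f(0.390000, 0.026031) = 0.389776
  y ← -0.050000 + (0.39/6)·(k1 + 2k2 + 2k3 + k4) = 0.025868
y(0.39) ≈ 0.0259

0.0259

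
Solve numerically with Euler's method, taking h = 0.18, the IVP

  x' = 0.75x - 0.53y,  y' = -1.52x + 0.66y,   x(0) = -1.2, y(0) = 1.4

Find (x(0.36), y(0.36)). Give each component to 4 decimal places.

Euler on (x,y): x_{n+1} = x_n + h·x', y_{n+1} = y_n + h·y'.
0.000000: (-1.200000, 1.400000); f=(-1.642000, 2.748000) → (-1.495560, 1.894640)
0.180000: (-1.495560, 1.894640); f=(-2.125829, 3.523714) → (-1.878209, 2.528908)
(x(0.36), y(0.36)) ≈ (-1.8782, 2.5289)

-1.8782, 2.5289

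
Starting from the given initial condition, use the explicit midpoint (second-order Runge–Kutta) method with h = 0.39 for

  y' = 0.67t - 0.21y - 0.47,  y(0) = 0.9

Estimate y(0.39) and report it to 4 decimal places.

Midpoint: k1 = f(t_n, y_n); k2 = f(t_n + h/2, y_n + (h/2)·k1); y_{n+1} = y_n + h·k2.
t=0.000000, y=0.900000:
  k1 = f(0.000000, 0.900000) = -0.659000
  k2 = f(0.195000, 0.771495) = -0.501364
  y ← 0.900000 + 0.39·(-0.501364) = 0.704468
y(0.39) ≈ 0.7045

0.7045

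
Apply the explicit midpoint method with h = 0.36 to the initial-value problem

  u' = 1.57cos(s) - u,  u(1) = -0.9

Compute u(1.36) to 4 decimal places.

Midpoint: k1 = f(s_n, u_n); k2 = f(s_n + h/2, u_n + (h/2)·k1); u_{n+1} = u_n + h·k2.
s=1.000000, u=-0.900000:
  k1 = f(1.000000, -0.900000) = 1.748275
  k2 = f(1.180000, -0.585311) = 1.183363
  u ← -0.900000 + 0.36·1.183363 = -0.473989
u(1.36) ≈ -0.4740

-0.4740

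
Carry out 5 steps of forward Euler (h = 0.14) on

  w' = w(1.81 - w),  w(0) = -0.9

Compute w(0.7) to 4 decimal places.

Euler: w_{n+1} = w_n + h·f(s_n, w_n).
s=0.000000, w=-0.900000: f=-2.439000 → w ← -0.900000 + 0.14·(-2.439000) = -1.241460
s=0.140000, w=-1.241460: f=-3.788266 → w ← -1.241460 + 0.14·(-3.788266) = -1.771817
s=0.280000, w=-1.771817: f=-6.346325 → w ← -1.771817 + 0.14·(-6.346325) = -2.660303
s=0.420000, w=-2.660303: f=-11.892358 → w ← -2.660303 + 0.14·(-11.892358) = -4.325233
s=0.560000, w=-4.325233: f=-26.536311 → w ← -4.325233 + 0.14·(-26.536311) = -8.040316
w(0.7) ≈ -8.0403

-8.0403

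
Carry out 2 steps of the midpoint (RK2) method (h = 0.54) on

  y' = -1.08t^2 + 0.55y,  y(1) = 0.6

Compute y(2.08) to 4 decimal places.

Midpoint: k1 = f(t_n, y_n); k2 = f(t_n + h/2, y_n + (h/2)·k1); y_{n+1} = y_n + h·k2.
t=1.000000, y=0.600000:
  k1 = f(1.000000, 0.600000) = -0.750000
  k2 = f(1.270000, 0.397500) = -1.523307
  y ← 0.600000 + 0.54·(-1.523307) = -0.222586
t=1.540000, y=-0.222586:
  k1 = f(1.540000, -0.222586) = -2.683750
  k2 = f(1.810000, -0.947198) = -4.059147
  y ← -0.222586 + 0.54·(-4.059147) = -2.414525
y(2.08) ≈ -2.4145

-2.4145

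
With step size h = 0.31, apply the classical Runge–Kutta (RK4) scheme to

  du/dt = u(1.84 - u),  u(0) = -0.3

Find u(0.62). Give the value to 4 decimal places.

-1.4307

RK4: k1 = f(t_n, u_n); k2 = f(t_n + h/2, u_n + (h/2)·k1); k3 = f(t_n + h/2, u_n + (h/2)·k2); k4 = f(t_n + h, u_n + h·k3); u_{n+1} = u_n + (h/6)·(k1 + 2k2 + 2k3 + k4).
t=0.000000, u=-0.300000:
  k1 = f(0.000000, -0.300000) = -0.642000
  k2 = f(0.155000, -0.399510) = -0.894707
  k3 = f(0.155000, -0.438680) = -0.999610
  k4 = f(0.310000, -0.609879) = -1.494130
  u ← -0.300000 + (0.31/6)·(k1 + 2k2 + 2k3 + k4) = -0.606113
t=0.310000, u=-0.606113:
  k1 = f(0.310000, -0.606113) = -1.482620
  k2 = f(0.465000, -0.835919) = -2.236851
  k3 = f(0.465000, -0.952825) = -2.661072
  k4 = f(0.620000, -1.431045) = -4.681014
  u ← -0.606113 + (0.31/6)·(k1 + 2k2 + 2k3 + k4) = -1.430686
u(0.62) ≈ -1.4307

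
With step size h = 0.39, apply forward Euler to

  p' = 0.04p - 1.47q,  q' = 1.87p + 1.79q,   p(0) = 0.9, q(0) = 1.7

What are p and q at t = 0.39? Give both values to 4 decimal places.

-0.0606, 3.5431

Euler on (p,q): p_{n+1} = p_n + h·p', q_{n+1} = q_n + h·q'.
0.000000: (0.900000, 1.700000); f=(-2.463000, 4.726000) → (-0.060570, 3.543140)
(p(0.39), q(0.39)) ≈ (-0.0606, 3.5431)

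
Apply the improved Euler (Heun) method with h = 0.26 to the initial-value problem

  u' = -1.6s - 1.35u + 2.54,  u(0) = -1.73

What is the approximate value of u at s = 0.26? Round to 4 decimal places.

Heun: k1 = f(s_n, u_n); k2 = f(s_n + h, u_n + h·k1); u_{n+1} = u_n + (h/2)·(k1 + k2).
s=0.000000, u=-1.730000:
  k1 = f(0.000000, -1.730000) = 4.875500
  k2 = f(0.260000, -0.462370) = 2.748199
  u ← -1.730000 + (0.26/2)·(4.875500 + 2.748199) = -0.738919
u(0.26) ≈ -0.7389

-0.7389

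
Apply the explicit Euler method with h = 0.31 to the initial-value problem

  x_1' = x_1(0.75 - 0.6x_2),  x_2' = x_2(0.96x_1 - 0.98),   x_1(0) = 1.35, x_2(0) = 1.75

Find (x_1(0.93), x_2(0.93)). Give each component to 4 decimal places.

Euler on (x_1,x_2): x_1_{n+1} = x_1_n + h·x_1', x_2_{n+1} = x_2_n + h·x_2'.
0.000000: (1.350000, 1.750000); f=(-0.405000, 0.553000) → (1.224450, 1.921430)
0.310000: (1.224450, 1.921430); f=(-0.493279, 0.375586) → (1.071533, 2.037862)
0.620000: (1.071533, 2.037862); f=(-0.506532, 0.099187) → (0.914508, 2.068610)
(x_1(0.93), x_2(0.93)) ≈ (0.9145, 2.0686)

0.9145, 2.0686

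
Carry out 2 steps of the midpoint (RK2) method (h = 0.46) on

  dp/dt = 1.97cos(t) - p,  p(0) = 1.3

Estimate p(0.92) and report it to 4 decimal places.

1.4895

Midpoint: k1 = f(t_n, p_n); k2 = f(t_n + h/2, p_n + (h/2)·k1); p_{n+1} = p_n + h·k2.
t=0.000000, p=1.300000:
  k1 = f(0.000000, 1.300000) = 0.670000
  k2 = f(0.230000, 1.454100) = 0.464023
  p ← 1.300000 + 0.46·0.464023 = 1.513450
t=0.460000, p=1.513450:
  k1 = f(0.460000, 1.513450) = 0.251773
  k2 = f(0.690000, 1.571358) = -0.052004
  p ← 1.513450 + 0.46·(-0.052004) = 1.489529
p(0.92) ≈ 1.4895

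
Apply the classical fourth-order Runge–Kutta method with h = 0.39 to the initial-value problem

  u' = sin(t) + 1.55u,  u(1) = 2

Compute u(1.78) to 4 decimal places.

8.1244

RK4: k1 = f(t_n, u_n); k2 = f(t_n + h/2, u_n + (h/2)·k1); k3 = f(t_n + h/2, u_n + (h/2)·k2); k4 = f(t_n + h, u_n + h·k3); u_{n+1} = u_n + (h/6)·(k1 + 2k2 + 2k3 + k4).
t=1.000000, u=2.000000:
  k1 = f(1.000000, 2.000000) = 3.941471
  k2 = f(1.195000, 2.768587) = 5.221525
  k3 = f(1.195000, 3.018197) = 5.608422
  k4 = f(1.390000, 4.187284) = 7.473992
  u ← 2.000000 + (0.39/6)·(k1 + 2k2 + 2k3 + k4) = 4.149898
t=1.390000, u=4.149898:
  k1 = f(1.390000, 4.149898) = 7.416043
  k2 = f(1.585000, 5.596027) = 9.673740
  k3 = f(1.585000, 6.036278) = 10.356129
  k4 = f(1.780000, 8.188789) = 13.670819
  u ← 4.149898 + (0.39/6)·(k1 + 2k2 + 2k3 + k4) = 8.124427
u(1.78) ≈ 8.1244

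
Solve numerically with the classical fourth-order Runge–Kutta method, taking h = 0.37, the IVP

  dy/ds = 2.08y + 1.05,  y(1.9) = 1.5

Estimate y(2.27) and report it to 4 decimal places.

RK4: k1 = f(s_n, y_n); k2 = f(s_n + h/2, y_n + (h/2)·k1); k3 = f(s_n + h/2, y_n + (h/2)·k2); k4 = f(s_n + h, y_n + h·k3); y_{n+1} = y_n + (h/6)·(k1 + 2k2 + 2k3 + k4).
s=1.900000, y=1.500000:
  k1 = f(1.900000, 1.500000) = 4.170000
  k2 = f(2.085000, 2.271450) = 5.774616
  k3 = f(2.085000, 2.568304) = 6.392072
  k4 = f(2.270000, 3.865067) = 9.089339
  y ← 1.500000 + (0.37/6)·(k1 + 2k2 + 2k3 + k4) = 3.818217
y(2.27) ≈ 3.8182

3.8182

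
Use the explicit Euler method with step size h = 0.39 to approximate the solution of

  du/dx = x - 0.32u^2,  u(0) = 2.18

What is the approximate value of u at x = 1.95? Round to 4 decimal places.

Euler: u_{n+1} = u_n + h·f(x_n, u_n).
x=0.000000, u=2.180000: f=-1.520768 → u ← 2.180000 + 0.39·(-1.520768) = 1.586900
x=0.390000, u=1.586900: f=-0.415841 → u ← 1.586900 + 0.39·(-0.415841) = 1.424722
x=0.780000, u=1.424722: f=0.130453 → u ← 1.424722 + 0.39·0.130453 = 1.475599
x=1.170000, u=1.475599: f=0.473234 → u ← 1.475599 + 0.39·0.473234 = 1.660161
x=1.560000, u=1.660161: f=0.678037 → u ← 1.660161 + 0.39·0.678037 = 1.924595
u(1.95) ≈ 1.9246

1.9246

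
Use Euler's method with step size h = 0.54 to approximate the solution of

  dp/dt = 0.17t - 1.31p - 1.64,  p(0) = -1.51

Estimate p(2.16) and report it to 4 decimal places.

-1.0718

Euler: p_{n+1} = p_n + h·f(t_n, p_n).
t=0.000000, p=-1.510000: f=0.338100 → p ← -1.510000 + 0.54·0.338100 = -1.327426
t=0.540000, p=-1.327426: f=0.190728 → p ← -1.327426 + 0.54·0.190728 = -1.224433
t=1.080000, p=-1.224433: f=0.147607 → p ← -1.224433 + 0.54·0.147607 = -1.144725
t=1.620000, p=-1.144725: f=0.134990 → p ← -1.144725 + 0.54·0.134990 = -1.071831
p(2.16) ≈ -1.0718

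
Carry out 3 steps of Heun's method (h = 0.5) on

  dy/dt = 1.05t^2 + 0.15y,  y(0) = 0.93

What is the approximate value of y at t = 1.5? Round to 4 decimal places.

2.4724

Heun: k1 = f(t_n, y_n); k2 = f(t_n + h, y_n + h·k1); y_{n+1} = y_n + (h/2)·(k1 + k2).
t=0.000000, y=0.930000:
  k1 = f(0.000000, 0.930000) = 0.139500
  k2 = f(0.500000, 0.999750) = 0.412463
  y ← 0.930000 + (0.5/2)·(0.139500 + 0.412463) = 1.067991
t=0.500000, y=1.067991:
  k1 = f(0.500000, 1.067991) = 0.422699
  k2 = f(1.000000, 1.279340) = 1.241901
  y ← 1.067991 + (0.5/2)·(0.422699 + 1.241901) = 1.484141
t=1.000000, y=1.484141:
  k1 = f(1.000000, 1.484141) = 1.272621
  k2 = f(1.500000, 2.120451) = 2.680568
  y ← 1.484141 + (0.5/2)·(1.272621 + 2.680568) = 2.472438
y(1.5) ≈ 2.4724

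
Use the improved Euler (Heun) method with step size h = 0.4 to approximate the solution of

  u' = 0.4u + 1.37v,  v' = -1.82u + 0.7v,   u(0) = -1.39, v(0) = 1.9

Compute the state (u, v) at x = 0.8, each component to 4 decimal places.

Heun on (u,v): k1 = f(x_n, state_n); k2 = f(x_n + h, state_n + h·k1); state_{n+1} = state_n + (h/2)·(k1 + k2).
0.000000: (-1.390000, 1.900000)
  k1 = (2.047000, 3.859800)
  predictor → (-0.571200, 3.443920)
  k2 = (4.489690, 3.450328)
  → (-0.082662, 3.362026)
0.400000: (-0.082662, 3.362026)
  k1 = (4.572910, 2.503863)
  predictor → (1.746502, 4.363571)
  k2 = (6.676693, -0.124135)
  → (2.167259, 3.837971)
(u(0.8), v(0.8)) ≈ (2.1673, 3.8380)

2.1673, 3.8380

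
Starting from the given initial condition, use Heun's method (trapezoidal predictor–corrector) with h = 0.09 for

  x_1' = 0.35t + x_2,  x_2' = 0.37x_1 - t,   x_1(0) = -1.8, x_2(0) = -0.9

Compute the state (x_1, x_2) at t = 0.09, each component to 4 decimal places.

-1.8823, -0.9653

Heun on (x_1,x_2): k1 = f(t_n, state_n); k2 = f(t_n + h, state_n + h·k1); state_{n+1} = state_n + (h/2)·(k1 + k2).
0.000000: (-1.800000, -0.900000)
  k1 = (-0.900000, -0.666000)
  predictor → (-1.881000, -0.959940)
  k2 = (-0.928440, -0.785970)
  → (-1.882280, -0.965339)
(x_1(0.09), x_2(0.09)) ≈ (-1.8823, -0.9653)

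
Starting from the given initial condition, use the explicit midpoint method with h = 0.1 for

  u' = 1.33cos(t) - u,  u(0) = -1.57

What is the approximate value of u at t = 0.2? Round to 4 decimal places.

Midpoint: k1 = f(t_n, u_n); k2 = f(t_n + h/2, u_n + (h/2)·k1); u_{n+1} = u_n + h·k2.
t=0.000000, u=-1.570000:
  k1 = f(0.000000, -1.570000) = 2.900000
  k2 = f(0.050000, -1.425000) = 2.753338
  u ← -1.570000 + 0.1·2.753338 = -1.294666
t=0.100000, u=-1.294666:
  k1 = f(0.100000, -1.294666) = 2.618022
  k2 = f(0.150000, -1.163765) = 2.478831
  u ← -1.294666 + 0.1·2.478831 = -1.046783
u(0.2) ≈ -1.0468

-1.0468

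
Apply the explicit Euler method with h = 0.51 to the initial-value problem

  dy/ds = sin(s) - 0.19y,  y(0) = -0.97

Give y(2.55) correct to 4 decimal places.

0.8702

Euler: y_{n+1} = y_n + h·f(s_n, y_n).
s=0.000000, y=-0.970000: f=0.184300 → y ← -0.970000 + 0.51·0.184300 = -0.876007
s=0.510000, y=-0.876007: f=0.654619 → y ← -0.876007 + 0.51·0.654619 = -0.542152
s=1.020000, y=-0.542152: f=0.955117 → y ← -0.542152 + 0.51·0.955117 = -0.055042
s=1.530000, y=-0.055042: f=1.009626 → y ← -0.055042 + 0.51·1.009626 = 0.459867
s=2.040000, y=0.459867: f=0.804554 → y ← 0.459867 + 0.51·0.804554 = 0.870190
y(2.55) ≈ 0.8702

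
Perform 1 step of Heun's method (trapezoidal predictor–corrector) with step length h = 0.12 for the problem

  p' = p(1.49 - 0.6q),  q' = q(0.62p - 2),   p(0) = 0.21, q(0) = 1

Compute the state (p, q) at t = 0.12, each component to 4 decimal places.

Heun on (p,q): k1 = f(t_n, state_n); k2 = f(t_n + h, state_n + h·k1); state_{n+1} = state_n + (h/2)·(k1 + k2).
0.000000: (0.210000, 1.000000)
  k1 = (0.186900, -1.869800)
  predictor → (0.232428, 0.775624)
  k2 = (0.238152, -1.439476)
  → (0.235503, 0.801443)
(p(0.12), q(0.12)) ≈ (0.2355, 0.8014)

0.2355, 0.8014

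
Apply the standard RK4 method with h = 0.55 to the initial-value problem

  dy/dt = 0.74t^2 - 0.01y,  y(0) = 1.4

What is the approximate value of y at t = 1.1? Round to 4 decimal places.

1.7121

RK4: k1 = f(t_n, y_n); k2 = f(t_n + h/2, y_n + (h/2)·k1); k3 = f(t_n + h/2, y_n + (h/2)·k2); k4 = f(t_n + h, y_n + h·k3); y_{n+1} = y_n + (h/6)·(k1 + 2k2 + 2k3 + k4).
t=0.000000, y=1.400000:
  k1 = f(0.000000, 1.400000) = -0.014000
  k2 = f(0.275000, 1.396150) = 0.042001
  k3 = f(0.275000, 1.411550) = 0.041847
  k4 = f(0.550000, 1.423016) = 0.209620
  y ← 1.400000 + (0.55/6)·(k1 + 2k2 + 2k3 + k4) = 1.433304
t=0.550000, y=1.433304:
  k1 = f(0.550000, 1.433304) = 0.209517
  k2 = f(0.825000, 1.490921) = 0.488753
  k3 = f(0.825000, 1.567711) = 0.487985
  k4 = f(1.100000, 1.701696) = 0.878383
  y ← 1.433304 + (0.55/6)·(k1 + 2k2 + 2k3 + k4) = 1.712097
y(1.1) ≈ 1.7121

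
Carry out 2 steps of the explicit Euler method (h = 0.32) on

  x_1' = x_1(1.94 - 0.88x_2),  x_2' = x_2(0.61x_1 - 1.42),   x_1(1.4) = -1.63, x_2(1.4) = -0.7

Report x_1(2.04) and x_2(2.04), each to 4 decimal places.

Euler on (x_1,x_2): x_1_{n+1} = x_1_n + h·x_1', x_2_{n+1} = x_2_n + h·x_2'.
1.400000: (-1.630000, -0.700000); f=(-4.166280, 1.690010) → (-2.963210, -0.159197)
1.720000: (-2.963210, -0.159197); f=(-6.163752, 0.513817) → (-4.935610, 0.005225)
(x_1(2.04), x_2(2.04)) ≈ (-4.9356, 0.0052)

-4.9356, 0.0052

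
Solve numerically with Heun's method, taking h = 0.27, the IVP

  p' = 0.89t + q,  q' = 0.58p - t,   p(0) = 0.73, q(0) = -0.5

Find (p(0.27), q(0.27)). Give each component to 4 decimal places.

Heun on (p,q): k1 = f(t_n, state_n); k2 = f(t_n + h, state_n + h·k1); state_{n+1} = state_n + (h/2)·(k1 + k2).
0.000000: (0.730000, -0.500000)
  k1 = (-0.500000, 0.423400)
  predictor → (0.595000, -0.385682)
  k2 = (-0.145382, 0.075100)
  → (0.642873, -0.432702)
(p(0.27), q(0.27)) ≈ (0.6429, -0.4327)

0.6429, -0.4327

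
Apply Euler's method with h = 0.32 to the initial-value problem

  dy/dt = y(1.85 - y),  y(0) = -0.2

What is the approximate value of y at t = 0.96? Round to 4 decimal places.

Euler: y_{n+1} = y_n + h·f(t_n, y_n).
t=0.000000, y=-0.200000: f=-0.410000 → y ← -0.200000 + 0.32·(-0.410000) = -0.331200
t=0.320000, y=-0.331200: f=-0.722413 → y ← -0.331200 + 0.32·(-0.722413) = -0.562372
t=0.640000, y=-0.562372: f=-1.356651 → y ← -0.562372 + 0.32·(-1.356651) = -0.996501
y(0.96) ≈ -0.9965

-0.9965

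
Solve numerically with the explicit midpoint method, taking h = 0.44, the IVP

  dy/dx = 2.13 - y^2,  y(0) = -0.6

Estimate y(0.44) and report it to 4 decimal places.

0.3177

Midpoint: k1 = f(x_n, y_n); k2 = f(x_n + h/2, y_n + (h/2)·k1); y_{n+1} = y_n + h·k2.
x=0.000000, y=-0.600000:
  k1 = f(0.000000, -0.600000) = 1.770000
  k2 = f(0.220000, -0.210600) = 2.085648
  y ← -0.600000 + 0.44·2.085648 = 0.317685
y(0.44) ≈ 0.3177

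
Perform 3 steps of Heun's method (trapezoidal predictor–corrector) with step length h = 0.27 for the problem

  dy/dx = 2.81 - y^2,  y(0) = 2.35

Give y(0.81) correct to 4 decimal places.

1.7601

Heun: k1 = f(x_n, y_n); k2 = f(x_n + h, y_n + h·k1); y_{n+1} = y_n + (h/2)·(k1 + k2).
x=0.000000, y=2.350000:
  k1 = f(0.000000, 2.350000) = -2.712500
  k2 = f(0.270000, 1.617625) = 0.193289
  y ← 2.350000 + (0.27/2)·(-2.712500 + 0.193289) = 2.009907
x=0.270000, y=2.009907:
  k1 = f(0.270000, 2.009907) = -1.229724
  k2 = f(0.540000, 1.677881) = -0.005285
  y ← 2.009907 + (0.27/2)·(-1.229724 + (-0.005285)) = 1.843180
x=0.540000, y=1.843180:
  k1 = f(0.540000, 1.843180) = -0.587314
  k2 = f(0.810000, 1.684606) = -0.027896
  y ← 1.843180 + (0.27/2)·(-0.587314 + (-0.027896)) = 1.760127
y(0.81) ≈ 1.7601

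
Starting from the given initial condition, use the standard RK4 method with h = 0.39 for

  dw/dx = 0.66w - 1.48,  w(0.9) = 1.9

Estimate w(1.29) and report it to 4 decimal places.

1.7995

RK4: k1 = f(x_n, w_n); k2 = f(x_n + h/2, w_n + (h/2)·k1); k3 = f(x_n + h/2, w_n + (h/2)·k2); k4 = f(x_n + h, w_n + h·k3); w_{n+1} = w_n + (h/6)·(k1 + 2k2 + 2k3 + k4).
x=0.900000, w=1.900000:
  k1 = f(0.900000, 1.900000) = -0.226000
  k2 = f(1.095000, 1.855930) = -0.255086
  k3 = f(1.095000, 1.850258) = -0.258830
  k4 = f(1.290000, 1.799056) = -0.292623
  w ← 1.900000 + (0.39/6)·(k1 + 2k2 + 2k3 + k4) = 1.799480
w(1.29) ≈ 1.7995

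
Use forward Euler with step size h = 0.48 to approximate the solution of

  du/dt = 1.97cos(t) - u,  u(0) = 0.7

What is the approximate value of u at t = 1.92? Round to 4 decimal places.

0.8163

Euler: u_{n+1} = u_n + h·f(t_n, u_n).
t=0.000000, u=0.700000: f=1.270000 → u ← 0.700000 + 0.48·1.270000 = 1.309600
t=0.480000, u=1.309600: f=0.437780 → u ← 1.309600 + 0.48·0.437780 = 1.519734
t=0.960000, u=1.519734: f=-0.389900 → u ← 1.519734 + 0.48·(-0.389900) = 1.332582
t=1.440000, u=1.332582: f=-1.075648 → u ← 1.332582 + 0.48·(-1.075648) = 0.816271
u(1.92) ≈ 0.8163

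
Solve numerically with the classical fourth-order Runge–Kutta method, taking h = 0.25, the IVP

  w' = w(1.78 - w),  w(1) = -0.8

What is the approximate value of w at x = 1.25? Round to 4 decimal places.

RK4: k1 = f(x_n, w_n); k2 = f(x_n + h/2, w_n + (h/2)·k1); k3 = f(x_n + h/2, w_n + (h/2)·k2); k4 = f(x_n + h, w_n + h·k3); w_{n+1} = w_n + (h/6)·(k1 + 2k2 + 2k3 + k4).
x=1.000000, w=-0.800000:
  k1 = f(1.000000, -0.800000) = -2.064000
  k2 = f(1.125000, -1.058000) = -3.002604
  k3 = f(1.125000, -1.175326) = -3.473469
  k4 = f(1.250000, -1.668367) = -5.753144
  w ← -0.800000 + (0.25/6)·(k1 + 2k2 + 2k3 + k4) = -1.665387
w(1.25) ≈ -1.6654

-1.6654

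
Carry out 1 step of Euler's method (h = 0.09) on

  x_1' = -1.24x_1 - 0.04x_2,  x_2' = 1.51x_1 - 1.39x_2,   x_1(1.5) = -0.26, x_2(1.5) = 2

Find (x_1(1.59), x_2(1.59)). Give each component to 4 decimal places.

-0.2382, 1.7145

Euler on (x_1,x_2): x_1_{n+1} = x_1_n + h·x_1', x_2_{n+1} = x_2_n + h·x_2'.
1.500000: (-0.260000, 2.000000); f=(0.242400, -3.172600) → (-0.238184, 1.714466)
(x_1(1.59), x_2(1.59)) ≈ (-0.2382, 1.7145)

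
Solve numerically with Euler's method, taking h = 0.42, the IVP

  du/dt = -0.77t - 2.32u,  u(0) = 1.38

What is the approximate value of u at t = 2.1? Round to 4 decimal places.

Euler: u_{n+1} = u_n + h·f(t_n, u_n).
t=0.000000, u=1.380000: f=-3.201600 → u ← 1.380000 + 0.42·(-3.201600) = 0.035328
t=0.420000, u=0.035328: f=-0.405361 → u ← 0.035328 + 0.42·(-0.405361) = -0.134924
t=0.840000, u=-0.134924: f=-0.333777 → u ← -0.134924 + 0.42·(-0.333777) = -0.275110
t=1.260000, u=-0.275110: f=-0.331945 → u ← -0.275110 + 0.42·(-0.331945) = -0.414527
t=1.680000, u=-0.414527: f=-0.331898 → u ← -0.414527 + 0.42·(-0.331898) = -0.553924
u(2.1) ≈ -0.5539

-0.5539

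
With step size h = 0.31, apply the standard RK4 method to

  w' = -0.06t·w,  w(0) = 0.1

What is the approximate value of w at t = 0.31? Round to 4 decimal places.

0.0997

RK4: k1 = f(t_n, w_n); k2 = f(t_n + h/2, w_n + (h/2)·k1); k3 = f(t_n + h/2, w_n + (h/2)·k2); k4 = f(t_n + h, w_n + h·k3); w_{n+1} = w_n + (h/6)·(k1 + 2k2 + 2k3 + k4).
t=0.000000, w=0.100000:
  k1 = f(0.000000, 0.100000) = 0.000000
  k2 = f(0.155000, 0.100000) = -0.000930
  k3 = f(0.155000, 0.099856) = -0.000929
  k4 = f(0.310000, 0.099712) = -0.001855
  w ← 0.100000 + (0.31/6)·(k1 + 2k2 + 2k3 + k4) = 0.099712
w(0.31) ≈ 0.0997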